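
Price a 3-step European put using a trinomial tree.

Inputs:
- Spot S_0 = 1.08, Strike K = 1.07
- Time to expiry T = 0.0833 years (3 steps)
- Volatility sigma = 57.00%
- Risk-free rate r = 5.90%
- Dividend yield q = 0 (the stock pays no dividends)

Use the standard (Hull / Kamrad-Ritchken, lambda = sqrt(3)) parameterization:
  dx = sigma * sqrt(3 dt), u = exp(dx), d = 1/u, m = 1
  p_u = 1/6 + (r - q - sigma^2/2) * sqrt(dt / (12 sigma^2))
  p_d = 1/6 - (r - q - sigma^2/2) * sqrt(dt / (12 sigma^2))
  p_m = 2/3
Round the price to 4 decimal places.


dt = T/N = 0.027767; dx = sigma*sqrt(3*dt) = 0.164512
u = exp(dx) = 1.178818; d = 1/u = 0.848308
p_u = 0.157936, p_m = 0.666667, p_d = 0.175397
Discount per step: exp(-r*dt) = 0.998363
Stock lattice S(k, j) with j the centered position index:
  k=0: S(0,+0) = 1.0800
  k=1: S(1,-1) = 0.9162; S(1,+0) = 1.0800; S(1,+1) = 1.2731
  k=2: S(2,-2) = 0.7772; S(2,-1) = 0.9162; S(2,+0) = 1.0800; S(2,+1) = 1.2731; S(2,+2) = 1.5008
  k=3: S(3,-3) = 0.6593; S(3,-2) = 0.7772; S(3,-1) = 0.9162; S(3,+0) = 1.0800; S(3,+1) = 1.2731; S(3,+2) = 1.5008; S(3,+3) = 1.7691
Terminal payoffs V(N, j) = max(K - S_T, 0):
  V(3,-3) = 0.410699; V(3,-2) = 0.292804; V(3,-1) = 0.153828; V(3,+0) = 0.000000; V(3,+1) = 0.000000; V(3,+2) = 0.000000; V(3,+3) = 0.000000
Backward induction: V(k, j) = exp(-r*dt) * [p_u * V(k+1, j+1) + p_m * V(k+1, j) + p_d * V(k+1, j-1)]
  V(2,-2) = exp(-r*dt) * [p_u*0.153828 + p_m*0.292804 + p_d*0.410699] = 0.291056
  V(2,-1) = exp(-r*dt) * [p_u*0.000000 + p_m*0.153828 + p_d*0.292804] = 0.153657
  V(2,+0) = exp(-r*dt) * [p_u*0.000000 + p_m*0.000000 + p_d*0.153828] = 0.026937
  V(2,+1) = exp(-r*dt) * [p_u*0.000000 + p_m*0.000000 + p_d*0.000000] = 0.000000
  V(2,+2) = exp(-r*dt) * [p_u*0.000000 + p_m*0.000000 + p_d*0.000000] = 0.000000
  V(1,-1) = exp(-r*dt) * [p_u*0.026937 + p_m*0.153657 + p_d*0.291056] = 0.157484
  V(1,+0) = exp(-r*dt) * [p_u*0.000000 + p_m*0.026937 + p_d*0.153657] = 0.044835
  V(1,+1) = exp(-r*dt) * [p_u*0.000000 + p_m*0.000000 + p_d*0.026937] = 0.004717
  V(0,+0) = exp(-r*dt) * [p_u*0.004717 + p_m*0.044835 + p_d*0.157484] = 0.058162

Answer: Price = V(0,0) = 0.0582


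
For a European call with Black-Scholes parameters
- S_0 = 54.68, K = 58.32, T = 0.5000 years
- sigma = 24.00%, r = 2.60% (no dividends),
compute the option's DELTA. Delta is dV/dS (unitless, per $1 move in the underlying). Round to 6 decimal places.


Answer: Delta = 0.413597

Derivation:
d1 = -0.2183019879; d2 = -0.3880076154
phi(d1) = 0.3895486911; exp(-qT) = 1.0000000000; exp(-rT) = 0.9870841350
N(d1) = 0.4135969128
Delta = exp(-qT) * N(d1) = 1.0000000000 * 0.4135969128 = 0.413597


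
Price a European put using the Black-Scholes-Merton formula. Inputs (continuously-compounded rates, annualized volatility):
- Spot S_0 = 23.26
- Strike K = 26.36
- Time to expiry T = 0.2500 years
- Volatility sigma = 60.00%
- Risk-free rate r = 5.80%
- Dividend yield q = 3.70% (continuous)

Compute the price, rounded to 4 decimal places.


Answer: Price = 4.6184

Derivation:
d1 = (ln(S/K) + (r - q + 0.5*sigma^2) * T) / (sigma * sqrt(T)) = -0.24954188
d2 = d1 - sigma * sqrt(T) = -0.54954188
exp(-rT) = 0.98560462; exp(-qT) = 0.99079265
P = K * exp(-rT) * N(-d2) - S_0 * exp(-qT) * N(-d1)
N(-d1) = 0.59852917; N(-d2) = 0.70868318
P = 26.3600 * 0.98560462 * 0.70868318 - 23.2600 * 0.99079265 * 0.59852917 = 4.6184


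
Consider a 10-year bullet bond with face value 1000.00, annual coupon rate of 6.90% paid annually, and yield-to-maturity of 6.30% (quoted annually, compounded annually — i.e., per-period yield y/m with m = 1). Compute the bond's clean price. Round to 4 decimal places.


Answer: Price = 1043.5396

Derivation:
Coupon per period c = face * coupon_rate / m = 69.000000
Periods per year m = 1; per-period yield y/m = 0.063000
Number of cashflows N = 10
Cashflows (t years, CF_t, discount factor 1/(1+y/m)^(m*t), PV):
  t = 1.0000: CF_t = 69.000000, DF = 0.940734, PV = 64.910630
  t = 2.0000: CF_t = 69.000000, DF = 0.884980, PV = 61.063622
  t = 3.0000: CF_t = 69.000000, DF = 0.832531, PV = 57.444612
  t = 4.0000: CF_t = 69.000000, DF = 0.783190, PV = 54.040086
  t = 5.0000: CF_t = 69.000000, DF = 0.736773, PV = 50.837334
  t = 6.0000: CF_t = 69.000000, DF = 0.693107, PV = 47.824397
  t = 7.0000: CF_t = 69.000000, DF = 0.652029, PV = 44.990025
  t = 8.0000: CF_t = 69.000000, DF = 0.613386, PV = 42.323636
  t = 9.0000: CF_t = 69.000000, DF = 0.577033, PV = 39.815274
  t = 10.0000: CF_t = 1069.000000, DF = 0.542834, PV = 580.289965
Price P = sum_t PV_t = 1043.539582


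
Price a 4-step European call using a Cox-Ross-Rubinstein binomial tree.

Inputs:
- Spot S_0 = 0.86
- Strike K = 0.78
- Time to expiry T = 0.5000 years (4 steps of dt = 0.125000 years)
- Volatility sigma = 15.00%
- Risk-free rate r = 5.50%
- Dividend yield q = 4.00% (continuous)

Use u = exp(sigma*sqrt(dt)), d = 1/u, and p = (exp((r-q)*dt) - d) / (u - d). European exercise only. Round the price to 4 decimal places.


Answer: Price = V(0,0) = 0.0906

Derivation:
dt = T/N = 0.125000
u = exp(sigma*sqrt(dt)) = 1.054464; d = 1/u = 0.948349
p = (exp((r-q)*dt) - d) / (u - d) = 0.504431
Discount per step: exp(-r*dt) = 0.993149
Stock lattice S(k, i) with i counting down-moves:
  k=0: S(0,0) = 0.8600
  k=1: S(1,0) = 0.9068; S(1,1) = 0.8156
  k=2: S(2,0) = 0.9562; S(2,1) = 0.8600; S(2,2) = 0.7735
  k=3: S(3,0) = 1.0083; S(3,1) = 0.9068; S(3,2) = 0.8156; S(3,3) = 0.7335
  k=4: S(4,0) = 1.0632; S(4,1) = 0.9562; S(4,2) = 0.8600; S(4,3) = 0.7735; S(4,4) = 0.6956
Terminal payoffs V(N, i) = max(S_T - K, 0):
  V(4,0) = 0.283228; V(4,1) = 0.176230; V(4,2) = 0.080000; V(4,3) = 0.000000; V(4,4) = 0.000000
Backward induction: V(k, i) = exp(-r*dt) * [p * V(k+1, i) + (1-p) * V(k+1, i+1)].
  V(3,0) = exp(-r*dt) * [p*0.283228 + (1-p)*0.176230] = 0.228626
  V(3,1) = exp(-r*dt) * [p*0.176230 + (1-p)*0.080000] = 0.127661
  V(3,2) = exp(-r*dt) * [p*0.080000 + (1-p)*0.000000] = 0.040078
  V(3,3) = exp(-r*dt) * [p*0.000000 + (1-p)*0.000000] = 0.000000
  V(2,0) = exp(-r*dt) * [p*0.228626 + (1-p)*0.127661] = 0.177367
  V(2,1) = exp(-r*dt) * [p*0.127661 + (1-p)*0.040078] = 0.083680
  V(2,2) = exp(-r*dt) * [p*0.040078 + (1-p)*0.000000] = 0.020078
  V(1,0) = exp(-r*dt) * [p*0.177367 + (1-p)*0.083680] = 0.130041
  V(1,1) = exp(-r*dt) * [p*0.083680 + (1-p)*0.020078] = 0.051804
  V(0,0) = exp(-r*dt) * [p*0.130041 + (1-p)*0.051804] = 0.090644


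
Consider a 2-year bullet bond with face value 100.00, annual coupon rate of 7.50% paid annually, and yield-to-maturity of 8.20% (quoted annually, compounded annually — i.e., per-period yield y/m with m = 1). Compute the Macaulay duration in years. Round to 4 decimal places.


Answer: Macaulay duration = 1.9298 years

Derivation:
Coupon per period c = face * coupon_rate / m = 7.500000
Periods per year m = 1; per-period yield y/m = 0.082000
Number of cashflows N = 2
Cashflows (t years, CF_t, discount factor 1/(1+y/m)^(m*t), PV):
  t = 1.0000: CF_t = 7.500000, DF = 0.924214, PV = 6.931608
  t = 2.0000: CF_t = 107.500000, DF = 0.854172, PV = 91.823521
Price P = sum_t PV_t = 98.755129
Macaulay numerator sum_t t * PV_t:
  t * PV_t at t = 1.0000: 6.931608
  t * PV_t at t = 2.0000: 183.647042
Macaulay duration D = (sum_t t * PV_t) / P = 190.578650 / 98.755129 = 1.929810


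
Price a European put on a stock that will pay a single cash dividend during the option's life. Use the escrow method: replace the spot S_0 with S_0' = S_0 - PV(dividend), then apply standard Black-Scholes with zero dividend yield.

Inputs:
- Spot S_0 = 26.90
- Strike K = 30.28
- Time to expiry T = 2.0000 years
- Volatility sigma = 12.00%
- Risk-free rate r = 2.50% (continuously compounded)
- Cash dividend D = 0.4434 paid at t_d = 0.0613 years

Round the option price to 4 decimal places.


Answer: Price = 3.2700

Derivation:
PV(D) = D * exp(-r * t_d) = 0.4434 * 0.99846867 = 0.44272101
S_0' = S_0 - PV(D) = 26.9000 - 0.44272101 = 26.45727899
d1 = (ln(S_0'/K) + (r + sigma^2/2)*T) / (sigma*sqrt(T)) = -0.41575587
d2 = d1 - sigma*sqrt(T) = -0.58546149
exp(-rT) = 0.95122942
N(-d1) = 0.66120567; N(-d2) = 0.72088127
P = K * exp(-rT) * N(-d2) - S_0' * N(-d1) = 30.2800 * 0.95122942 * 0.72088127 - 26.45727899 * 0.66120567 = 3.2700


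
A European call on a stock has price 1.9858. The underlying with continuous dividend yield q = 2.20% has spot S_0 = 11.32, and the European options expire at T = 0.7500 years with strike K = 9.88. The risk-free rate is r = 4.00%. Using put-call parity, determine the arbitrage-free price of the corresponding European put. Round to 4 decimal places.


Put-call parity: C - P = S_0 * exp(-qT) - K * exp(-rT).
S_0 * exp(-qT) = 11.3200 * 0.98363538 = 11.13475249
K * exp(-rT) = 9.8800 * 0.97044553 = 9.58800187
P = C - S*exp(-qT) + K*exp(-rT)
P = 1.9858 - 11.13475249 + 9.58800187 = 0.4390

Answer: Put price = 0.4390


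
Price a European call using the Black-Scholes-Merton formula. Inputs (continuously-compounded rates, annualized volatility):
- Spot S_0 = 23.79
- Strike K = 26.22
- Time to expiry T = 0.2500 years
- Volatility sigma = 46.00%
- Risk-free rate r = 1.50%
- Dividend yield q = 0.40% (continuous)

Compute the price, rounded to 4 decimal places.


Answer: Price = 1.2950

Derivation:
d1 = (ln(S/K) + (r - q + 0.5*sigma^2) * T) / (sigma * sqrt(T)) = -0.29590067
d2 = d1 - sigma * sqrt(T) = -0.52590067
exp(-rT) = 0.99625702; exp(-qT) = 0.99900050
C = S_0 * exp(-qT) * N(d1) - K * exp(-rT) * N(d2)
N(d1) = 0.38365297; N(d2) = 0.29947861
C = 23.7900 * 0.99900050 * 0.38365297 - 26.2200 * 0.99625702 * 0.29947861 = 1.2950


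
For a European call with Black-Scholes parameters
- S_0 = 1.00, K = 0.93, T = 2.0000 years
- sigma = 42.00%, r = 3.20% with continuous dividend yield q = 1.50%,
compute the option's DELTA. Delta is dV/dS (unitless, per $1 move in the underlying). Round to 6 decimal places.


d1 = 0.4764059423; d2 = -0.1175637539
phi(d1) = 0.3561441038; exp(-qT) = 0.9704455335; exp(-rT) = 0.9380049995
N(d1) = 0.6831073990
Delta = exp(-qT) * N(d1) = 0.9704455335 * 0.6831073990 = 0.662919

Answer: Delta = 0.662919


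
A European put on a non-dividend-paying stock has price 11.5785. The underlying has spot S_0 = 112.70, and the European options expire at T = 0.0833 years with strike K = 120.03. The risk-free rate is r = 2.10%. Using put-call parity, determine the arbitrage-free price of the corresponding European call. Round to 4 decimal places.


Answer: Call price = 4.4583

Derivation:
Put-call parity: C - P = S_0 * exp(-qT) - K * exp(-rT).
S_0 * exp(-qT) = 112.7000 * 1.00000000 = 112.70000000
K * exp(-rT) = 120.0300 * 0.99825223 = 119.82021506
C = P + S*exp(-qT) - K*exp(-rT)
C = 11.5785 + 112.70000000 - 119.82021506 = 4.4583


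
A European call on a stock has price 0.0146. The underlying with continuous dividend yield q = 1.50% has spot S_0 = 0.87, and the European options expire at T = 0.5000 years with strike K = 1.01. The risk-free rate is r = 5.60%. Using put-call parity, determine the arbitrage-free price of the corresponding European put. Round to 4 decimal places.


Answer: Put price = 0.1332

Derivation:
Put-call parity: C - P = S_0 * exp(-qT) - K * exp(-rT).
S_0 * exp(-qT) = 0.8700 * 0.99252805 = 0.86349941
K * exp(-rT) = 1.0100 * 0.97238837 = 0.98211225
P = C - S*exp(-qT) + K*exp(-rT)
P = 0.0146 - 0.86349941 + 0.98211225 = 0.1332


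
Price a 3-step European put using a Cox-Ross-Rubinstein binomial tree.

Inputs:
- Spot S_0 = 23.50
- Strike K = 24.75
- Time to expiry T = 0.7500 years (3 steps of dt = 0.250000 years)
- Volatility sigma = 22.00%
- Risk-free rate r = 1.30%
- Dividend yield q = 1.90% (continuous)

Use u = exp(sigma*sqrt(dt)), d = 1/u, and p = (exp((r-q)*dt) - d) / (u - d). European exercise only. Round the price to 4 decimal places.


Answer: Price = V(0,0) = 2.6468

Derivation:
dt = T/N = 0.250000
u = exp(sigma*sqrt(dt)) = 1.116278; d = 1/u = 0.895834
p = (exp((r-q)*dt) - d) / (u - d) = 0.465728
Discount per step: exp(-r*dt) = 0.996755
Stock lattice S(k, i) with i counting down-moves:
  k=0: S(0,0) = 23.5000
  k=1: S(1,0) = 26.2325; S(1,1) = 21.0521
  k=2: S(2,0) = 29.2828; S(2,1) = 23.5000; S(2,2) = 18.8592
  k=3: S(3,0) = 32.6878; S(3,1) = 26.2325; S(3,2) = 21.0521; S(3,3) = 16.8947
Terminal payoffs V(N, i) = max(K - S_T, 0):
  V(3,0) = 0.000000; V(3,1) = 0.000000; V(3,2) = 3.697898; V(3,3) = 7.855292
Backward induction: V(k, i) = exp(-r*dt) * [p * V(k+1, i) + (1-p) * V(k+1, i+1)].
  V(2,0) = exp(-r*dt) * [p*0.000000 + (1-p)*0.000000] = 0.000000
  V(2,1) = exp(-r*dt) * [p*0.000000 + (1-p)*3.697898] = 1.969271
  V(2,2) = exp(-r*dt) * [p*3.697898 + (1-p)*7.855292] = 5.899870
  V(1,0) = exp(-r*dt) * [p*0.000000 + (1-p)*1.969271] = 1.048712
  V(1,1) = exp(-r*dt) * [p*1.969271 + (1-p)*5.899870] = 4.056075
  V(0,0) = exp(-r*dt) * [p*1.048712 + (1-p)*4.056075] = 2.646845


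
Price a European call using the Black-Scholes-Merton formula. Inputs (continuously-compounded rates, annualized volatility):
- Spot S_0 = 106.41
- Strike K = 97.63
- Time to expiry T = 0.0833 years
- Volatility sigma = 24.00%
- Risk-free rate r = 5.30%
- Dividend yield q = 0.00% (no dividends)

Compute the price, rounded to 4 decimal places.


d1 = (ln(S/K) + (r - q + 0.5*sigma^2) * T) / (sigma * sqrt(T)) = 1.34157822
d2 = d1 - sigma * sqrt(T) = 1.27231004
exp(-rT) = 0.99559483; exp(-qT) = 1.00000000
C = S_0 * exp(-qT) * N(d1) - K * exp(-rT) * N(d2)
N(d1) = 0.91013360; N(d2) = 0.89836851
C = 106.4100 * 1.00000000 * 0.91013360 - 97.6300 * 0.99559483 * 0.89836851 = 9.5260

Answer: Price = 9.5260


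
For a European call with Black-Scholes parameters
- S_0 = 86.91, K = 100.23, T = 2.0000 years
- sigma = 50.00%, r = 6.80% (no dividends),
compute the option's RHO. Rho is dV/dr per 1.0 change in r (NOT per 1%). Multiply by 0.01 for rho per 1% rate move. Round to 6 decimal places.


d1 = 0.3442274376; d2 = -0.3628793436
phi(d1) = 0.3759929831; exp(-qT) = 1.0000000000; exp(-rT) = 0.8728426325
N(d2) = 0.3583475090
Rho = K*T*exp(-rT)*N(d2) = 100.2300 * 2.0000 * 0.8728426325 * 0.3583475090 = 62.700076

Answer: Rho = 62.700076


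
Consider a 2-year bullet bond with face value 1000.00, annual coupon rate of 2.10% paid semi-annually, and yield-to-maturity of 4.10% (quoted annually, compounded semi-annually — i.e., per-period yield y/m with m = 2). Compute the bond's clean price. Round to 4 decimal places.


Coupon per period c = face * coupon_rate / m = 10.500000
Periods per year m = 2; per-period yield y/m = 0.020500
Number of cashflows N = 4
Cashflows (t years, CF_t, discount factor 1/(1+y/m)^(m*t), PV):
  t = 0.5000: CF_t = 10.500000, DF = 0.979912, PV = 10.289074
  t = 1.0000: CF_t = 10.500000, DF = 0.960227, PV = 10.082385
  t = 1.5000: CF_t = 10.500000, DF = 0.940938, PV = 9.879848
  t = 2.0000: CF_t = 1010.500000, DF = 0.922036, PV = 931.717562
Price P = sum_t PV_t = 961.968869

Answer: Price = 961.9689


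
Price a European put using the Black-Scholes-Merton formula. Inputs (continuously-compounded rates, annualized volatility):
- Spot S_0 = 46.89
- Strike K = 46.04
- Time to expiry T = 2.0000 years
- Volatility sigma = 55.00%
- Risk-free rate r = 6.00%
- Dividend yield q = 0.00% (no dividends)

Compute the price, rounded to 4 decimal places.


d1 = (ln(S/K) + (r - q + 0.5*sigma^2) * T) / (sigma * sqrt(T)) = 0.56670604
d2 = d1 - sigma * sqrt(T) = -0.21111142
exp(-rT) = 0.88692044; exp(-qT) = 1.00000000
P = K * exp(-rT) * N(-d2) - S_0 * exp(-qT) * N(-d1)
N(-d1) = 0.28545696; N(-d2) = 0.58359984
P = 46.0400 * 0.88692044 * 0.58359984 - 46.8900 * 1.00000000 * 0.28545696 = 10.4455

Answer: Price = 10.4455


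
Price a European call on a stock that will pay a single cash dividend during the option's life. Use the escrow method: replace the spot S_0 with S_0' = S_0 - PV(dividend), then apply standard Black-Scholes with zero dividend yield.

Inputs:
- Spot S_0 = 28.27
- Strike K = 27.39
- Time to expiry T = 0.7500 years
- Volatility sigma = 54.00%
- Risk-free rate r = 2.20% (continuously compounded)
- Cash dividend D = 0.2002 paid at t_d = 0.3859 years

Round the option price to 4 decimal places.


Answer: Price = 5.6695

Derivation:
PV(D) = D * exp(-r * t_d) = 0.2002 * 0.99154614 = 0.19850754
S_0' = S_0 - PV(D) = 28.2700 - 0.19850754 = 28.07149246
d1 = (ln(S_0'/K) + (r + sigma^2/2)*T) / (sigma*sqrt(T)) = 0.32166231
d2 = d1 - sigma*sqrt(T) = -0.14599141
exp(-rT) = 0.98363538
N(d1) = 0.62614573; N(d2) = 0.44196409
C = S_0' * N(d1) - K * exp(-rT) * N(d2) = 28.07149246 * 0.62614573 - 27.3900 * 0.98363538 * 0.44196409 = 5.6695


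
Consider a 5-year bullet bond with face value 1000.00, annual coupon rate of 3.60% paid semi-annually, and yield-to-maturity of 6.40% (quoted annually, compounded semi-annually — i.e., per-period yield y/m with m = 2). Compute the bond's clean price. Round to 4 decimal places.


Answer: Price = 881.7869

Derivation:
Coupon per period c = face * coupon_rate / m = 18.000000
Periods per year m = 2; per-period yield y/m = 0.032000
Number of cashflows N = 10
Cashflows (t years, CF_t, discount factor 1/(1+y/m)^(m*t), PV):
  t = 0.5000: CF_t = 18.000000, DF = 0.968992, PV = 17.441860
  t = 1.0000: CF_t = 18.000000, DF = 0.938946, PV = 16.901028
  t = 1.5000: CF_t = 18.000000, DF = 0.909831, PV = 16.376965
  t = 2.0000: CF_t = 18.000000, DF = 0.881620, PV = 15.869152
  t = 2.5000: CF_t = 18.000000, DF = 0.854283, PV = 15.377085
  t = 3.0000: CF_t = 18.000000, DF = 0.827793, PV = 14.900276
  t = 3.5000: CF_t = 18.000000, DF = 0.802125, PV = 14.438252
  t = 4.0000: CF_t = 18.000000, DF = 0.777253, PV = 13.990554
  t = 4.5000: CF_t = 18.000000, DF = 0.753152, PV = 13.556739
  t = 5.0000: CF_t = 1018.000000, DF = 0.729799, PV = 742.934977
Price P = sum_t PV_t = 881.786888


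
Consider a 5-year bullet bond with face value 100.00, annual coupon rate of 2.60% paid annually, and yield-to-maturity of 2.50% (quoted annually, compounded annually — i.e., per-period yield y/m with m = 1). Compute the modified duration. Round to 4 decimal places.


Coupon per period c = face * coupon_rate / m = 2.600000
Periods per year m = 1; per-period yield y/m = 0.025000
Number of cashflows N = 5
Cashflows (t years, CF_t, discount factor 1/(1+y/m)^(m*t), PV):
  t = 1.0000: CF_t = 2.600000, DF = 0.975610, PV = 2.536585
  t = 2.0000: CF_t = 2.600000, DF = 0.951814, PV = 2.474717
  t = 3.0000: CF_t = 2.600000, DF = 0.928599, PV = 2.414358
  t = 4.0000: CF_t = 2.600000, DF = 0.905951, PV = 2.355472
  t = 5.0000: CF_t = 102.600000, DF = 0.883854, PV = 90.683450
Price P = sum_t PV_t = 100.464583
First compute Macaulay numerator sum_t t * PV_t:
  t * PV_t at t = 1.0000: 2.536585
  t * PV_t at t = 2.0000: 4.949435
  t * PV_t at t = 3.0000: 7.243075
  t * PV_t at t = 4.0000: 9.421887
  t * PV_t at t = 5.0000: 453.417250
Macaulay duration D = 477.568232 / 100.464583 = 4.753598
Modified duration = D / (1 + y/m) = 4.753598 / (1 + 0.025000) = 4.637657

Answer: Modified duration = 4.6377


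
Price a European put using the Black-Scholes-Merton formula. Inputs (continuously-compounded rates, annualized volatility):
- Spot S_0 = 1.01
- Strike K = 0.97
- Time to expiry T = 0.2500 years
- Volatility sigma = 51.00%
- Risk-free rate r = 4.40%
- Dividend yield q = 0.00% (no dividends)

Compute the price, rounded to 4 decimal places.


d1 = (ln(S/K) + (r - q + 0.5*sigma^2) * T) / (sigma * sqrt(T)) = 0.32910603
d2 = d1 - sigma * sqrt(T) = 0.07410603
exp(-rT) = 0.98906028; exp(-qT) = 1.00000000
P = K * exp(-rT) * N(-d2) - S_0 * exp(-qT) * N(-d1)
N(-d1) = 0.37103777; N(-d2) = 0.47046301
P = 0.9700 * 0.98906028 * 0.47046301 - 1.0100 * 1.00000000 * 0.37103777 = 0.0766

Answer: Price = 0.0766


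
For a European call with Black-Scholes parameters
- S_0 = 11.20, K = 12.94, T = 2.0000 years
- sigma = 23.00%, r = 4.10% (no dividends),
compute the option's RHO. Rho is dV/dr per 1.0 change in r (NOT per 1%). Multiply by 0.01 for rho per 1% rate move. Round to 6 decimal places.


d1 = -0.0292358241; d2 = -0.3545049435
phi(d1) = 0.3987718222; exp(-qT) = 1.0000000000; exp(-rT) = 0.9212719587
N(d2) = 0.3614802500
Rho = K*T*exp(-rT)*N(d2) = 12.9400 * 2.0000 * 0.9212719587 * 0.3614802500 = 8.618599

Answer: Rho = 8.618599


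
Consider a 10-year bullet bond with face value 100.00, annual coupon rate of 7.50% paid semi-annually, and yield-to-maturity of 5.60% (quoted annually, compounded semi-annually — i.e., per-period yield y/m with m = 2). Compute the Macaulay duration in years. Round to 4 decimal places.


Coupon per period c = face * coupon_rate / m = 3.750000
Periods per year m = 2; per-period yield y/m = 0.028000
Number of cashflows N = 20
Cashflows (t years, CF_t, discount factor 1/(1+y/m)^(m*t), PV):
  t = 0.5000: CF_t = 3.750000, DF = 0.972763, PV = 3.647860
  t = 1.0000: CF_t = 3.750000, DF = 0.946267, PV = 3.548502
  t = 1.5000: CF_t = 3.750000, DF = 0.920493, PV = 3.451850
  t = 2.0000: CF_t = 3.750000, DF = 0.895422, PV = 3.357831
  t = 2.5000: CF_t = 3.750000, DF = 0.871033, PV = 3.266372
  t = 3.0000: CF_t = 3.750000, DF = 0.847308, PV = 3.177405
  t = 3.5000: CF_t = 3.750000, DF = 0.824230, PV = 3.090861
  t = 4.0000: CF_t = 3.750000, DF = 0.801780, PV = 3.006674
  t = 4.5000: CF_t = 3.750000, DF = 0.779941, PV = 2.924780
  t = 5.0000: CF_t = 3.750000, DF = 0.758698, PV = 2.845117
  t = 5.5000: CF_t = 3.750000, DF = 0.738033, PV = 2.767623
  t = 6.0000: CF_t = 3.750000, DF = 0.717931, PV = 2.692241
  t = 6.5000: CF_t = 3.750000, DF = 0.698376, PV = 2.618911
  t = 7.0000: CF_t = 3.750000, DF = 0.679354, PV = 2.547579
  t = 7.5000: CF_t = 3.750000, DF = 0.660851, PV = 2.478190
  t = 8.0000: CF_t = 3.750000, DF = 0.642851, PV = 2.410690
  t = 8.5000: CF_t = 3.750000, DF = 0.625341, PV = 2.345030
  t = 9.0000: CF_t = 3.750000, DF = 0.608309, PV = 2.281157
  t = 9.5000: CF_t = 3.750000, DF = 0.591740, PV = 2.219024
  t = 10.0000: CF_t = 103.750000, DF = 0.575622, PV = 59.720827
Price P = sum_t PV_t = 114.398525
Macaulay numerator sum_t t * PV_t:
  t * PV_t at t = 0.5000: 1.823930
  t * PV_t at t = 1.0000: 3.548502
  t * PV_t at t = 1.5000: 5.177775
  t * PV_t at t = 2.0000: 6.715662
  t * PV_t at t = 2.5000: 8.165931
  t * PV_t at t = 3.0000: 9.532215
  t * PV_t at t = 3.5000: 10.818013
  t * PV_t at t = 4.0000: 12.026696
  t * PV_t at t = 4.5000: 13.161511
  t * PV_t at t = 5.0000: 14.225585
  t * PV_t at t = 5.5000: 15.221929
  t * PV_t at t = 6.0000: 16.153444
  t * PV_t at t = 6.5000: 17.022923
  t * PV_t at t = 7.0000: 17.833053
  t * PV_t at t = 7.5000: 18.586423
  t * PV_t at t = 8.0000: 19.285523
  t * PV_t at t = 8.5000: 19.932751
  t * PV_t at t = 9.0000: 20.530414
  t * PV_t at t = 9.5000: 21.080732
  t * PV_t at t = 10.0000: 597.208269
Macaulay duration D = (sum_t t * PV_t) / P = 848.051282 / 114.398525 = 7.413131

Answer: Macaulay duration = 7.4131 years


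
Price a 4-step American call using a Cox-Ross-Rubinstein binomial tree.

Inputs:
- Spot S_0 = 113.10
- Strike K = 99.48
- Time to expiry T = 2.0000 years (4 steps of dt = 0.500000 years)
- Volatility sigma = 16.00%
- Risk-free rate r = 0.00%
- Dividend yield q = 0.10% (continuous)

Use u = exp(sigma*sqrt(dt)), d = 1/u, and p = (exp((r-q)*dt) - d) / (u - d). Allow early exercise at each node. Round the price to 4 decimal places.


Answer: Price = V(0,0) = 18.2236

Derivation:
dt = T/N = 0.500000
u = exp(sigma*sqrt(dt)) = 1.119785; d = 1/u = 0.893028
p = (exp((r-q)*dt) - d) / (u - d) = 0.469541
Discount per step: exp(-r*dt) = 1.000000
Stock lattice S(k, i) with i counting down-moves:
  k=0: S(0,0) = 113.1000
  k=1: S(1,0) = 126.6477; S(1,1) = 101.0015
  k=2: S(2,0) = 141.8183; S(2,1) = 113.1000; S(2,2) = 90.1972
  k=3: S(3,0) = 158.8060; S(3,1) = 126.6477; S(3,2) = 101.0015; S(3,3) = 80.5486
  k=4: S(4,0) = 177.8287; S(4,1) = 141.8183; S(4,2) = 113.1000; S(4,3) = 90.1972; S(4,4) = 71.9322
Terminal payoffs V(N, i) = max(S_T - K, 0):
  V(4,0) = 78.348699; V(4,1) = 42.338285; V(4,2) = 13.620000; V(4,3) = 0.000000; V(4,4) = 0.000000
Backward induction: V(k, i) = exp(-r*dt) * [p * V(k+1, i) + (1-p) * V(k+1, i+1)]; then take max(V_cont, immediate exercise) for American.
  V(3,0) = exp(-r*dt) * [p*78.348699 + (1-p)*42.338285] = 59.246666; exercise = 59.326049; V(3,0) = max -> 59.326049
  V(3,1) = exp(-r*dt) * [p*42.338285 + (1-p)*13.620000] = 27.104424; exercise = 27.167732; V(3,1) = max -> 27.167732
  V(3,2) = exp(-r*dt) * [p*13.620000 + (1-p)*0.000000] = 6.395154; exercise = 1.521493; V(3,2) = max -> 6.395154
  V(3,3) = exp(-r*dt) * [p*0.000000 + (1-p)*0.000000] = 0.000000; exercise = 0.000000; V(3,3) = max -> 0.000000
  V(2,0) = exp(-r*dt) * [p*59.326049 + (1-p)*27.167732] = 42.267393; exercise = 42.338285; V(2,0) = max -> 42.338285
  V(2,1) = exp(-r*dt) * [p*27.167732 + (1-p)*6.395154] = 16.148740; exercise = 13.620000; V(2,1) = max -> 16.148740
  V(2,2) = exp(-r*dt) * [p*6.395154 + (1-p)*0.000000] = 3.002790; exercise = 0.000000; V(2,2) = max -> 3.002790
  V(1,0) = exp(-r*dt) * [p*42.338285 + (1-p)*16.148740] = 28.445815; exercise = 27.167732; V(1,0) = max -> 28.445815
  V(1,1) = exp(-r*dt) * [p*16.148740 + (1-p)*3.002790] = 9.175357; exercise = 1.521493; V(1,1) = max -> 9.175357
  V(0,0) = exp(-r*dt) * [p*28.445815 + (1-p)*9.175357] = 18.223635; exercise = 13.620000; V(0,0) = max -> 18.223635


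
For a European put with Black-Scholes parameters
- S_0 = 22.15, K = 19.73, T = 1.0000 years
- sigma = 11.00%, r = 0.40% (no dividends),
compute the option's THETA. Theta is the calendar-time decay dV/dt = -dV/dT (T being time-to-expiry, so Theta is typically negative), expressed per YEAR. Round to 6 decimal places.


Answer: Theta = -0.241007

Derivation:
d1 = 1.1431561496; d2 = 1.0331561496
phi(d1) = 0.2075586094; exp(-qT) = 1.0000000000; exp(-rT) = 0.9960079893
Theta = -S*exp(-qT)*phi(d1)*sigma/(2*sqrt(T)) + r*K*exp(-rT)*N(-d2) - q*S*exp(-qT)*N(-d1)
N(-d1) = 0.1264868824; N(-d2) = 0.1507654151; sqrt(T) = 1.0000000000
Term 1 = -22.1500 * 1.0000000000 * 0.2075586094 * 0.1100 / (2 * 1.0000000000) = -0.2528582759
Term 2 = 0.0040 * 19.7300 * 0.9960079893 * 0.1507654151 = 0.0118509080
Term 3 = 0 (no dividend yield, q = 0)
Theta = -0.2528582759 + (0.0118509080) + (0.0000000000) = -0.241007


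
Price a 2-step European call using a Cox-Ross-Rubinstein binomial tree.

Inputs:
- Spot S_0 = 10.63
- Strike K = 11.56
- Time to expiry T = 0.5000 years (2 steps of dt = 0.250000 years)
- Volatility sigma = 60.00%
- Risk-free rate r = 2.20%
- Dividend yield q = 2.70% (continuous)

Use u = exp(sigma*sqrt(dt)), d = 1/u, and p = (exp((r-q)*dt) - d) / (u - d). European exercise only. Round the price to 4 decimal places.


Answer: Price = V(0,0) = 1.3853

Derivation:
dt = T/N = 0.250000
u = exp(sigma*sqrt(dt)) = 1.349859; d = 1/u = 0.740818
p = (exp((r-q)*dt) - d) / (u - d) = 0.423506
Discount per step: exp(-r*dt) = 0.994515
Stock lattice S(k, i) with i counting down-moves:
  k=0: S(0,0) = 10.6300
  k=1: S(1,0) = 14.3490; S(1,1) = 7.8749
  k=2: S(2,0) = 19.3691; S(2,1) = 10.6300; S(2,2) = 5.8339
Terminal payoffs V(N, i) = max(S_T - K, 0):
  V(2,0) = 7.809123; V(2,1) = 0.000000; V(2,2) = 0.000000
Backward induction: V(k, i) = exp(-r*dt) * [p * V(k+1, i) + (1-p) * V(k+1, i+1)].
  V(1,0) = exp(-r*dt) * [p*7.809123 + (1-p)*0.000000] = 3.289073
  V(1,1) = exp(-r*dt) * [p*0.000000 + (1-p)*0.000000] = 0.000000
  V(0,0) = exp(-r*dt) * [p*3.289073 + (1-p)*0.000000] = 1.385303


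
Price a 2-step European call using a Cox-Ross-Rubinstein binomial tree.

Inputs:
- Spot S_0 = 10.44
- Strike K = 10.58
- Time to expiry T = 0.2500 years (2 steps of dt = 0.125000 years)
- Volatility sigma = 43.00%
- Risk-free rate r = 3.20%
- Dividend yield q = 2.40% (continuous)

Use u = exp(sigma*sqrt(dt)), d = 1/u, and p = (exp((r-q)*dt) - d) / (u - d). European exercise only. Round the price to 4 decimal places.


dt = T/N = 0.125000
u = exp(sigma*sqrt(dt)) = 1.164193; d = 1/u = 0.858964
p = (exp((r-q)*dt) - d) / (u - d) = 0.465344
Discount per step: exp(-r*dt) = 0.996008
Stock lattice S(k, i) with i counting down-moves:
  k=0: S(0,0) = 10.4400
  k=1: S(1,0) = 12.1542; S(1,1) = 8.9676
  k=2: S(2,0) = 14.1498; S(2,1) = 10.4400; S(2,2) = 7.7028
Terminal payoffs V(N, i) = max(S_T - K, 0):
  V(2,0) = 3.569800; V(2,1) = 0.000000; V(2,2) = 0.000000
Backward induction: V(k, i) = exp(-r*dt) * [p * V(k+1, i) + (1-p) * V(k+1, i+1)].
  V(1,0) = exp(-r*dt) * [p*3.569800 + (1-p)*0.000000] = 1.654553
  V(1,1) = exp(-r*dt) * [p*0.000000 + (1-p)*0.000000] = 0.000000
  V(0,0) = exp(-r*dt) * [p*1.654553 + (1-p)*0.000000] = 0.766863

Answer: Price = V(0,0) = 0.7669


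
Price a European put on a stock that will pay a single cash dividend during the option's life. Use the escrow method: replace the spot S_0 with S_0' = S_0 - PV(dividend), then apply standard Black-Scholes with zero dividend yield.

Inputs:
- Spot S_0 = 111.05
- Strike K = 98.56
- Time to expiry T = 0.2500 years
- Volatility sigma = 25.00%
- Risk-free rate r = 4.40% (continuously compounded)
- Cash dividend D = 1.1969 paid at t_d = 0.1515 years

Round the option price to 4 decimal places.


PV(D) = D * exp(-r * t_d) = 1.1969 * 0.99335617 = 1.18894800
S_0' = S_0 - PV(D) = 111.0500 - 1.18894800 = 109.86105200
d1 = (ln(S_0'/K) + (r + sigma^2/2)*T) / (sigma*sqrt(T)) = 1.01890723
d2 = d1 - sigma*sqrt(T) = 0.89390723
exp(-rT) = 0.98906028
N(-d1) = 0.15412351; N(-d2) = 0.18568576
P = K * exp(-rT) * N(-d2) - S_0' * N(-d1) = 98.5600 * 0.98906028 * 0.18568576 - 109.86105200 * 0.15412351 = 1.1688

Answer: Price = 1.1688


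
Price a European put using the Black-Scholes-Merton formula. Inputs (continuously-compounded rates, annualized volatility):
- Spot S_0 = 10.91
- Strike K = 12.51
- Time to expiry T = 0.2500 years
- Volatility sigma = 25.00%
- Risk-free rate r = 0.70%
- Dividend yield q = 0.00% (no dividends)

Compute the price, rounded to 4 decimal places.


d1 = (ln(S/K) + (r - q + 0.5*sigma^2) * T) / (sigma * sqrt(T)) = -1.01828820
d2 = d1 - sigma * sqrt(T) = -1.14328820
exp(-rT) = 0.99825153; exp(-qT) = 1.00000000
P = K * exp(-rT) * N(-d2) - S_0 * exp(-qT) * N(-d1)
N(-d1) = 0.84572949; N(-d2) = 0.87354052
P = 12.5100 * 0.99825153 * 0.87354052 - 10.9100 * 1.00000000 * 0.84572949 = 1.6820

Answer: Price = 1.6820


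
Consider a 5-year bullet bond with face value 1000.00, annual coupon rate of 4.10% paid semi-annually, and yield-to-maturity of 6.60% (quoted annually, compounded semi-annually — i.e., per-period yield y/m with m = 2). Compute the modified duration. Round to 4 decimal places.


Answer: Modified duration = 4.3962

Derivation:
Coupon per period c = face * coupon_rate / m = 20.500000
Periods per year m = 2; per-period yield y/m = 0.033000
Number of cashflows N = 10
Cashflows (t years, CF_t, discount factor 1/(1+y/m)^(m*t), PV):
  t = 0.5000: CF_t = 20.500000, DF = 0.968054, PV = 19.845111
  t = 1.0000: CF_t = 20.500000, DF = 0.937129, PV = 19.211144
  t = 1.5000: CF_t = 20.500000, DF = 0.907192, PV = 18.597428
  t = 2.0000: CF_t = 20.500000, DF = 0.878211, PV = 18.003319
  t = 2.5000: CF_t = 20.500000, DF = 0.850156, PV = 17.428189
  t = 3.0000: CF_t = 20.500000, DF = 0.822997, PV = 16.871431
  t = 3.5000: CF_t = 20.500000, DF = 0.796705, PV = 16.332460
  t = 4.0000: CF_t = 20.500000, DF = 0.771254, PV = 15.810707
  t = 4.5000: CF_t = 20.500000, DF = 0.746616, PV = 15.305621
  t = 5.0000: CF_t = 1020.500000, DF = 0.722764, PV = 737.581124
Price P = sum_t PV_t = 894.986535
First compute Macaulay numerator sum_t t * PV_t:
  t * PV_t at t = 0.5000: 9.922556
  t * PV_t at t = 1.0000: 19.211144
  t * PV_t at t = 1.5000: 27.896143
  t * PV_t at t = 2.0000: 36.006638
  t * PV_t at t = 2.5000: 43.570472
  t * PV_t at t = 3.0000: 50.614294
  t * PV_t at t = 3.5000: 57.163611
  t * PV_t at t = 4.0000: 63.242828
  t * PV_t at t = 4.5000: 68.875296
  t * PV_t at t = 5.0000: 3687.905620
Macaulay duration D = 4064.408601 / 894.986535 = 4.541307
Modified duration = D / (1 + y/m) = 4.541307 / (1 + 0.033000) = 4.396231


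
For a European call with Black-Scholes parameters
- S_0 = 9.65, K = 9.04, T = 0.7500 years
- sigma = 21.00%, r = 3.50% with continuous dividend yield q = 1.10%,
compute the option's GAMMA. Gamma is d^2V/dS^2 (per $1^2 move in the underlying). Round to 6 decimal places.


d1 = 0.5489569580; d2 = 0.3670916232
phi(d1) = 0.3431404625; exp(-qT) = 0.9917839379; exp(-rT) = 0.9740915363
Gamma = exp(-qT) * phi(d1) / (S * sigma * sqrt(T)) = 0.9917839379 * 0.3431404625 / (9.6500 * 0.2100 * 0.8660254038) = 0.193915

Answer: Gamma = 0.193915


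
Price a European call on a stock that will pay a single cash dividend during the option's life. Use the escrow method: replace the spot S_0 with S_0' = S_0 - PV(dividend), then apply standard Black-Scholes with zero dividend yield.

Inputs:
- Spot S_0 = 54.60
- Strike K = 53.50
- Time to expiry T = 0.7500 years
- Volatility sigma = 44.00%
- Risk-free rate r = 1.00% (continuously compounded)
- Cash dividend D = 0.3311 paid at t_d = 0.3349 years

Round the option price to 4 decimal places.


Answer: Price = 8.7099

Derivation:
PV(D) = D * exp(-r * t_d) = 0.3311 * 0.99665660 = 0.32999300
S_0' = S_0 - PV(D) = 54.6000 - 0.32999300 = 54.27000700
d1 = (ln(S_0'/K) + (r + sigma^2/2)*T) / (sigma*sqrt(T)) = 0.24770967
d2 = d1 - sigma*sqrt(T) = -0.13334150
exp(-rT) = 0.99252805
N(d1) = 0.59782048; N(d2) = 0.44696165
C = S_0' * N(d1) - K * exp(-rT) * N(d2) = 54.27000700 * 0.59782048 - 53.5000 * 0.99252805 * 0.44696165 = 8.7099


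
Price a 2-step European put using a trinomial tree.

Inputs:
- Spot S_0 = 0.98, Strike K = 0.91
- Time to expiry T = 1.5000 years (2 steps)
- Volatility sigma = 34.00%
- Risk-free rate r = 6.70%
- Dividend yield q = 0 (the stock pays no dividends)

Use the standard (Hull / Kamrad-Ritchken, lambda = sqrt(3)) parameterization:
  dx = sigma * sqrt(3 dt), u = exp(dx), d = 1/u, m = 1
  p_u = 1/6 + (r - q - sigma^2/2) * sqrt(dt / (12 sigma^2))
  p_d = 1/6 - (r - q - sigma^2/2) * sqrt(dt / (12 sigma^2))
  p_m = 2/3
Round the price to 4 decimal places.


dt = T/N = 0.750000; dx = sigma*sqrt(3*dt) = 0.510000
u = exp(dx) = 1.665291; d = 1/u = 0.600496
p_u = 0.173431, p_m = 0.666667, p_d = 0.159902
Discount per step: exp(-r*dt) = 0.950992
Stock lattice S(k, j) with j the centered position index:
  k=0: S(0,+0) = 0.9800
  k=1: S(1,-1) = 0.5885; S(1,+0) = 0.9800; S(1,+1) = 1.6320
  k=2: S(2,-2) = 0.3534; S(2,-1) = 0.5885; S(2,+0) = 0.9800; S(2,+1) = 1.6320; S(2,+2) = 2.7177
Terminal payoffs V(N, j) = max(K - S_T, 0):
  V(2,-2) = 0.556617; V(2,-1) = 0.321514; V(2,+0) = 0.000000; V(2,+1) = 0.000000; V(2,+2) = 0.000000
Backward induction: V(k, j) = exp(-r*dt) * [p_u * V(k+1, j+1) + p_m * V(k+1, j) + p_d * V(k+1, j-1)]
  V(1,-1) = exp(-r*dt) * [p_u*0.000000 + p_m*0.321514 + p_d*0.556617] = 0.288480
  V(1,+0) = exp(-r*dt) * [p_u*0.000000 + p_m*0.000000 + p_d*0.321514] = 0.048891
  V(1,+1) = exp(-r*dt) * [p_u*0.000000 + p_m*0.000000 + p_d*0.000000] = 0.000000
  V(0,+0) = exp(-r*dt) * [p_u*0.000000 + p_m*0.048891 + p_d*0.288480] = 0.074865

Answer: Price = V(0,0) = 0.0749


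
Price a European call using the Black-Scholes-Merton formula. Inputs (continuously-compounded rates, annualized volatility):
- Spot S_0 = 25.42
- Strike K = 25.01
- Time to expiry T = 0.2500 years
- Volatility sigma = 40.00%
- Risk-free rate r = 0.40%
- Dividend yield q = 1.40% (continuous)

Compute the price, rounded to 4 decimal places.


d1 = (ln(S/K) + (r - q + 0.5*sigma^2) * T) / (sigma * sqrt(T)) = 0.16880260
d2 = d1 - sigma * sqrt(T) = -0.03119740
exp(-rT) = 0.99900050; exp(-qT) = 0.99650612
C = S_0 * exp(-qT) * N(d1) - K * exp(-rT) * N(d2)
N(d1) = 0.56702405; N(d2) = 0.48755606
C = 25.4200 * 0.99650612 * 0.56702405 - 25.0100 * 0.99900050 * 0.48755606 = 2.1818

Answer: Price = 2.1818


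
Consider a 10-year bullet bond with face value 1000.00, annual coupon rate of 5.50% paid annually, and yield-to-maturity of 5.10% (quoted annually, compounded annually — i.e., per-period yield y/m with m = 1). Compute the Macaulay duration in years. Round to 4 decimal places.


Answer: Macaulay duration = 7.9873 years

Derivation:
Coupon per period c = face * coupon_rate / m = 55.000000
Periods per year m = 1; per-period yield y/m = 0.051000
Number of cashflows N = 10
Cashflows (t years, CF_t, discount factor 1/(1+y/m)^(m*t), PV):
  t = 1.0000: CF_t = 55.000000, DF = 0.951475, PV = 52.331113
  t = 2.0000: CF_t = 55.000000, DF = 0.905304, PV = 49.791735
  t = 3.0000: CF_t = 55.000000, DF = 0.861374, PV = 47.375580
  t = 4.0000: CF_t = 55.000000, DF = 0.819576, PV = 45.076670
  t = 5.0000: CF_t = 55.000000, DF = 0.779806, PV = 42.889315
  t = 6.0000: CF_t = 55.000000, DF = 0.741965, PV = 40.808102
  t = 7.0000: CF_t = 55.000000, DF = 0.705961, PV = 38.827880
  t = 8.0000: CF_t = 55.000000, DF = 0.671705, PV = 36.943749
  t = 9.0000: CF_t = 55.000000, DF = 0.639110, PV = 35.151045
  t = 10.0000: CF_t = 1055.000000, DF = 0.608097, PV = 641.542304
Price P = sum_t PV_t = 1030.737493
Macaulay numerator sum_t t * PV_t:
  t * PV_t at t = 1.0000: 52.331113
  t * PV_t at t = 2.0000: 99.583470
  t * PV_t at t = 3.0000: 142.126740
  t * PV_t at t = 4.0000: 180.306680
  t * PV_t at t = 5.0000: 214.446575
  t * PV_t at t = 6.0000: 244.848610
  t * PV_t at t = 7.0000: 271.795159
  t * PV_t at t = 8.0000: 295.549990
  t * PV_t at t = 9.0000: 316.359408
  t * PV_t at t = 10.0000: 6415.423038
Macaulay duration D = (sum_t t * PV_t) / P = 8232.770783 / 1030.737493 = 7.987262


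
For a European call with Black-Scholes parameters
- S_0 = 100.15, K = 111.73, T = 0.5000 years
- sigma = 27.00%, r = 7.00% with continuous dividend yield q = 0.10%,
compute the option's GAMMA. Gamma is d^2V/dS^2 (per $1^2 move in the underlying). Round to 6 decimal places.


d1 = -0.2969386738; d2 = -0.4878575047
phi(d1) = 0.3817364533; exp(-qT) = 0.9995001250; exp(-rT) = 0.9656054163
Gamma = exp(-qT) * phi(d1) / (S * sigma * sqrt(T)) = 0.9995001250 * 0.3817364533 / (100.1500 * 0.2700 * 0.7071067812) = 0.019955

Answer: Gamma = 0.019955


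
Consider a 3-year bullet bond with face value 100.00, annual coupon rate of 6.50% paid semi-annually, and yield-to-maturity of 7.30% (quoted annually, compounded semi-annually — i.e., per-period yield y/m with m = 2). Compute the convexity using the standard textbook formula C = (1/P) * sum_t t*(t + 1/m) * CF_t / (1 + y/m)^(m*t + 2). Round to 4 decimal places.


Answer: Convexity = 8.7835

Derivation:
Coupon per period c = face * coupon_rate / m = 3.250000
Periods per year m = 2; per-period yield y/m = 0.036500
Number of cashflows N = 6
Cashflows (t years, CF_t, discount factor 1/(1+y/m)^(m*t), PV):
  t = 0.5000: CF_t = 3.250000, DF = 0.964785, PV = 3.135552
  t = 1.0000: CF_t = 3.250000, DF = 0.930811, PV = 3.025135
  t = 1.5000: CF_t = 3.250000, DF = 0.898033, PV = 2.918606
  t = 2.0000: CF_t = 3.250000, DF = 0.866409, PV = 2.815828
  t = 2.5000: CF_t = 3.250000, DF = 0.835898, PV = 2.716670
  t = 3.0000: CF_t = 103.250000, DF = 0.806462, PV = 83.267250
Price P = sum_t PV_t = 97.879041
Convexity numerator sum_t t*(t + 1/m) * CF_t / (1+y/m)^(m*t + 2):
  t = 0.5000: term = 1.459303
  t = 1.0000: term = 4.223742
  t = 1.5000: term = 8.150009
  t = 2.0000: term = 13.105015
  t = 2.5000: term = 18.965290
  t = 3.0000: term = 813.813534
Convexity = (1/P) * sum = 859.716893 / 97.879041 = 8.783463


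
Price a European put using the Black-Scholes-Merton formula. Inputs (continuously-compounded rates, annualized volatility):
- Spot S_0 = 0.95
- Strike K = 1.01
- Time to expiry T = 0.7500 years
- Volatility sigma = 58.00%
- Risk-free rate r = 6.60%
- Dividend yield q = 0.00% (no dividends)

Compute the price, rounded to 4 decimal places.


Answer: Price = 0.1952

Derivation:
d1 = (ln(S/K) + (r - q + 0.5*sigma^2) * T) / (sigma * sqrt(T)) = 0.22776742
d2 = d1 - sigma * sqrt(T) = -0.27452732
exp(-rT) = 0.95170516; exp(-qT) = 1.00000000
P = K * exp(-rT) * N(-d2) - S_0 * exp(-qT) * N(-d1)
N(-d1) = 0.40991353; N(-d2) = 0.60816029
P = 1.0100 * 0.95170516 * 0.60816029 - 0.9500 * 1.00000000 * 0.40991353 = 0.1952


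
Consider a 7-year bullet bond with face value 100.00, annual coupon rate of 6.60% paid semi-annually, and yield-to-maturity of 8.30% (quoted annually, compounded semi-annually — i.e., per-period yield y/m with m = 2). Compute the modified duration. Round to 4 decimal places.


Coupon per period c = face * coupon_rate / m = 3.300000
Periods per year m = 2; per-period yield y/m = 0.041500
Number of cashflows N = 14
Cashflows (t years, CF_t, discount factor 1/(1+y/m)^(m*t), PV):
  t = 0.5000: CF_t = 3.300000, DF = 0.960154, PV = 3.168507
  t = 1.0000: CF_t = 3.300000, DF = 0.921895, PV = 3.042253
  t = 1.5000: CF_t = 3.300000, DF = 0.885161, PV = 2.921031
  t = 2.0000: CF_t = 3.300000, DF = 0.849890, PV = 2.804638
  t = 2.5000: CF_t = 3.300000, DF = 0.816025, PV = 2.692884
  t = 3.0000: CF_t = 3.300000, DF = 0.783510, PV = 2.585582
  t = 3.5000: CF_t = 3.300000, DF = 0.752290, PV = 2.482556
  t = 4.0000: CF_t = 3.300000, DF = 0.722314, PV = 2.383635
  t = 4.5000: CF_t = 3.300000, DF = 0.693532, PV = 2.288656
  t = 5.0000: CF_t = 3.300000, DF = 0.665897, PV = 2.197461
  t = 5.5000: CF_t = 3.300000, DF = 0.639364, PV = 2.109900
  t = 6.0000: CF_t = 3.300000, DF = 0.613887, PV = 2.025828
  t = 6.5000: CF_t = 3.300000, DF = 0.589426, PV = 1.945106
  t = 7.0000: CF_t = 103.300000, DF = 0.565940, PV = 58.461571
Price P = sum_t PV_t = 91.109608
First compute Macaulay numerator sum_t t * PV_t:
  t * PV_t at t = 0.5000: 1.584253
  t * PV_t at t = 1.0000: 3.042253
  t * PV_t at t = 1.5000: 4.381546
  t * PV_t at t = 2.0000: 5.609276
  t * PV_t at t = 2.5000: 6.732209
  t * PV_t at t = 3.0000: 7.756746
  t * PV_t at t = 3.5000: 8.688945
  t * PV_t at t = 4.0000: 9.534540
  t * PV_t at t = 4.5000: 10.298951
  t * PV_t at t = 5.0000: 10.987306
  t * PV_t at t = 5.5000: 11.604451
  t * PV_t at t = 6.0000: 12.154970
  t * PV_t at t = 6.5000: 12.643192
  t * PV_t at t = 7.0000: 409.230997
Macaulay duration D = 514.249636 / 91.109608 = 5.644296
Modified duration = D / (1 + y/m) = 5.644296 / (1 + 0.041500) = 5.419392

Answer: Modified duration = 5.4194
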